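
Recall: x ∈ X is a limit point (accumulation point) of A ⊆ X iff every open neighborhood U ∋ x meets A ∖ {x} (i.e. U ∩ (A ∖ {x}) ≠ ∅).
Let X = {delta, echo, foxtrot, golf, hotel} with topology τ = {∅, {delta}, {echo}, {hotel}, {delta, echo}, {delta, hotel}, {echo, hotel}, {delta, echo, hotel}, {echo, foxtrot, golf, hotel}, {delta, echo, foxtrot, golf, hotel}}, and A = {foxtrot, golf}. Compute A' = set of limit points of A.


A' = {foxtrot, golf}

For each x ∈ X, list the open sets U ∈ τ with x ∈ U, then check whether U ∩ (A ∖ {x}) ≠ ∅ for every such U.
  x = delta: open {delta} ∋ x has {delta} ∩ (A ∖ {delta}) = ∅, so x is NOT a limit point.
  x = echo: open {echo} ∋ x has {echo} ∩ (A ∖ {echo}) = ∅, so x is NOT a limit point.
  x = foxtrot: opens ∋ x are {echo, foxtrot, golf, hotel}, {delta, echo, foxtrot, golf, hotel}; each meets A ∖ {foxtrot}, so x IS a limit point.
  x = golf: opens ∋ x are {echo, foxtrot, golf, hotel}, {delta, echo, foxtrot, golf, hotel}; each meets A ∖ {golf}, so x IS a limit point.
  x = hotel: open {hotel} ∋ x has {hotel} ∩ (A ∖ {hotel}) = ∅, so x is NOT a limit point.
Collecting: A' = {foxtrot, golf}.


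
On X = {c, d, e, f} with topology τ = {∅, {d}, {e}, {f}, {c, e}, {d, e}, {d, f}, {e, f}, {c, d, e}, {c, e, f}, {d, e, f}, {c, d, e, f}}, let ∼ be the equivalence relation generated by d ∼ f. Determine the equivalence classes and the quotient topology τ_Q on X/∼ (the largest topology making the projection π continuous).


X/∼ = {[c], [d=f], [e]}; |τ_Q| = 6.

Equivalence classes: [c], [d=f], [e].
Quotient map π: X → X/∼ sends c ↦ [c], d ↦ [d=f], e ↦ [e], f ↦ [d=f].
For each subset V ⊆ X/∼, compute π^{-1}(V) ⊆ X and check whether π^{-1}(V) ∈ τ. V is open in τ_Q iff π^{-1}(V) ∈ τ.
  V = {}: π^{-1}(V) = ∅ ∈ τ ✓.
  V = {[c]}: π^{-1}(V) = {c} ∉ τ ✗.
  V = {[d=f]}: π^{-1}(V) = {d, f} ∈ τ ✓.
  V = {[c], [d=f]}: π^{-1}(V) = {c, d, f} ∉ τ ✗.
  V = {[e]}: π^{-1}(V) = {e} ∈ τ ✓.
  V = {[c], [e]}: π^{-1}(V) = {c, e} ∈ τ ✓.
  V = {[d=f], [e]}: π^{-1}(V) = {d, e, f} ∈ τ ✓.
  V = {[c], [d=f], [e]}: π^{-1}(V) = {c, d, e, f} ∈ τ ✓.
Open sets in the quotient: τ_Q = {{}, {[d=f]}, {[e]}, {[c], [e]}, {[d=f], [e]}, {[c], [d=f], [e]}} (6 elements).


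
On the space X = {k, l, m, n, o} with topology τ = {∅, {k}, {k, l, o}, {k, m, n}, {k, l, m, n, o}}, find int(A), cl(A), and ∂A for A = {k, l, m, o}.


int(A) = {k, l, o}, cl(A) = {k, l, m, n, o}, ∂A = {m, n}.

Closed sets in (X, τ) are complements of opens:
  closed(X, τ) = {∅, {l, o}, {m, n}, {l, m, n, o}, {k, l, m, n, o}}.
int(A) = ⋃ {U ∈ τ : U ⊆ A}. Opens contained in A: ∅, {k}, {k, l, o}.
Taking the union of these: int(A) = {k, l, o}.
cl(A) = ⋂ {C closed : A ⊆ C}. Closed sets containing A: {k, l, m, n, o}.
Intersecting these: cl(A) = {k, l, m, n, o}.
∂A = cl(A) ∖ int(A) = {k, l, m, n, o} ∖ {k, l, o} = {m, n}.


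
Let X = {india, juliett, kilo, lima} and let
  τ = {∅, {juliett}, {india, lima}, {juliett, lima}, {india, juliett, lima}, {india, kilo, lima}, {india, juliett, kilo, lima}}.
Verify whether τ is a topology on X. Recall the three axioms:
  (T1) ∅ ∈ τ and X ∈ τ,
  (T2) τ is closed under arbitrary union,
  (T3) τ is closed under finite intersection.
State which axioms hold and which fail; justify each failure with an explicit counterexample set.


τ is NOT a topology on X.

Axiom (T1): ∅ ∈ τ? Yes; X ∈ τ? Yes.
Axiom (T2/T3): check pairwise unions and intersections of members of τ.
Counterexample for (T3): {india, lima} ∩ {juliett, lima} = {lima} ∉ τ. Therefore τ is NOT a topology.


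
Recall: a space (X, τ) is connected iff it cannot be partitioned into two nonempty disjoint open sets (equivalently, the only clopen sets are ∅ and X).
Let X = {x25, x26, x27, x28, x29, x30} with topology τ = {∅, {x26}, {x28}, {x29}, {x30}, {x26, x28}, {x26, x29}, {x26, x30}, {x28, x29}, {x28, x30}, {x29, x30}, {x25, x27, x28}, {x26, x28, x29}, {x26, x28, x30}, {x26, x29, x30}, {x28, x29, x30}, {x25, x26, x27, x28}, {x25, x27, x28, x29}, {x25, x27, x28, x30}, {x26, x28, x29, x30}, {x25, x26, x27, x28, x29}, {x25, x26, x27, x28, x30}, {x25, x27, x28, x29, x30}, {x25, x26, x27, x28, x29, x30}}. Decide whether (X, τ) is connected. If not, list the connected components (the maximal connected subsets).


(X, τ) is disconnected; components = [{x26}, {x29}, {x30}, {x25, x27, x28}].

Find clopen sets (U ∈ τ with X ∖ U ∈ τ):
  U = ∅, X ∖ U = {x25, x26, x27, x28, x29, x30} — both open, so U is clopen.
  U = {x26}, X ∖ U = {x25, x27, x28, x29, x30} — both open, so U is clopen.
  U = {x29}, X ∖ U = {x25, x26, x27, x28, x30} — both open, so U is clopen.
  U = {x30}, X ∖ U = {x25, x26, x27, x28, x29} — both open, so U is clopen.
  U = {x26, x29}, X ∖ U = {x25, x27, x28, x30} — both open, so U is clopen.
  U = {x26, x30}, X ∖ U = {x25, x27, x28, x29} — both open, so U is clopen.
  U = {x29, x30}, X ∖ U = {x25, x26, x27, x28} — both open, so U is clopen.
  U = {x25, x27, x28}, X ∖ U = {x26, x29, x30} — both open, so U is clopen.
  U = {x26, x29, x30}, X ∖ U = {x25, x27, x28} — both open, so U is clopen.
  U = {x25, x26, x27, x28}, X ∖ U = {x29, x30} — both open, so U is clopen.
  U = {x25, x27, x28, x29}, X ∖ U = {x26, x30} — both open, so U is clopen.
  U = {x25, x27, x28, x30}, X ∖ U = {x26, x29} — both open, so U is clopen.
  U = {x25, x26, x27, x28, x29}, X ∖ U = {x30} — both open, so U is clopen.
  U = {x25, x26, x27, x28, x30}, X ∖ U = {x29} — both open, so U is clopen.
  U = {x25, x27, x28, x29, x30}, X ∖ U = {x26} — both open, so U is clopen.
  U = {x25, x26, x27, x28, x29, x30}, X ∖ U = ∅ — both open, so U is clopen.
Nontrivial clopen(s) exist: e.g. {x25, x27, x28, x29, x30}. So (X, τ) is disconnected.
Compute connected components by grouping points that agree on all clopens:
  component: {x26}
  component: {x29}
  component: {x30}
  component: {x25, x27, x28}


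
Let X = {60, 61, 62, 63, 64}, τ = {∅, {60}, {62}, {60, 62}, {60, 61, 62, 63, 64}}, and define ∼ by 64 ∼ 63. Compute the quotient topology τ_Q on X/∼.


X/∼ = {[60], [61], [62], [63=64]}; |τ_Q| = 5.

Equivalence classes: [60], [61], [62], [63=64].
Quotient map π: X → X/∼ sends 60 ↦ [60], 61 ↦ [61], 62 ↦ [62], 63 ↦ [63=64], 64 ↦ [63=64].
For each subset V ⊆ X/∼, compute π^{-1}(V) ⊆ X and check whether π^{-1}(V) ∈ τ. V is open in τ_Q iff π^{-1}(V) ∈ τ.
  V = {}: π^{-1}(V) = ∅ ∈ τ ✓.
  V = {[60]}: π^{-1}(V) = {60} ∈ τ ✓.
  V = {[61]}: π^{-1}(V) = {61} ∉ τ ✗.
  V = {[60], [61]}: π^{-1}(V) = {60, 61} ∉ τ ✗.
  V = {[62]}: π^{-1}(V) = {62} ∈ τ ✓.
  V = {[60], [62]}: π^{-1}(V) = {60, 62} ∈ τ ✓.
  V = {[61], [62]}: π^{-1}(V) = {61, 62} ∉ τ ✗.
  V = {[60], [61], [62]}: π^{-1}(V) = {60, 61, 62} ∉ τ ✗.
  V = {[63=64]}: π^{-1}(V) = {63, 64} ∉ τ ✗.
  V = {[60], [63=64]}: π^{-1}(V) = {60, 63, 64} ∉ τ ✗.
  V = {[61], [63=64]}: π^{-1}(V) = {61, 63, 64} ∉ τ ✗.
  V = {[60], [61], [63=64]}: π^{-1}(V) = {60, 61, 63, 64} ∉ τ ✗.
  V = {[62], [63=64]}: π^{-1}(V) = {62, 63, 64} ∉ τ ✗.
  V = {[60], [62], [63=64]}: π^{-1}(V) = {60, 62, 63, 64} ∉ τ ✗.
  V = {[61], [62], [63=64]}: π^{-1}(V) = {61, 62, 63, 64} ∉ τ ✗.
  V = {[60], [61], [62], [63=64]}: π^{-1}(V) = {60, 61, 62, 63, 64} ∈ τ ✓.
Open sets in the quotient: τ_Q = {{}, {[60]}, {[62]}, {[60], [62]}, {[60], [61], [62], [63=64]}} (5 elements).


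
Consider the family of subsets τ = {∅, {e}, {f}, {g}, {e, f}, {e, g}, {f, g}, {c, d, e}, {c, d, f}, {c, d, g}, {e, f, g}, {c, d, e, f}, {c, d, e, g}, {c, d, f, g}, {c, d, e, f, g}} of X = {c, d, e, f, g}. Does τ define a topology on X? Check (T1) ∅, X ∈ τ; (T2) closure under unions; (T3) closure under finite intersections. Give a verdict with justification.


τ is NOT a topology on X.

Axiom (T1): ∅ ∈ τ? Yes; X ∈ τ? Yes.
Axiom (T2/T3): check pairwise unions and intersections of members of τ.
Counterexample for (T3): {c, d, e} ∩ {c, d, f} = {c, d} ∉ τ. Therefore τ is NOT a topology.


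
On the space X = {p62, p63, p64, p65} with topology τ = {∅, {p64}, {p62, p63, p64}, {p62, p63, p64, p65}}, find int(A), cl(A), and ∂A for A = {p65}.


int(A) = ∅, cl(A) = {p65}, ∂A = {p65}.

Closed sets in (X, τ) are complements of opens:
  closed(X, τ) = {∅, {p65}, {p62, p63, p65}, {p62, p63, p64, p65}}.
int(A) = ⋃ {U ∈ τ : U ⊆ A}. Opens contained in A: ∅.
Taking the union of these: int(A) = ∅.
cl(A) = ⋂ {C closed : A ⊆ C}. Closed sets containing A: {p65}, {p62, p63, p65}, {p62, p63, p64, p65}.
Intersecting these: cl(A) = {p65}.
∂A = cl(A) ∖ int(A) = {p65} ∖ ∅ = {p65}.


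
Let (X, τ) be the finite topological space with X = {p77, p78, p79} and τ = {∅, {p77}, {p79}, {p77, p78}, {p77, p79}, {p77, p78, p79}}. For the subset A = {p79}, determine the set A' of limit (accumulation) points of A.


A' = ∅

For each x ∈ X, list the open sets U ∈ τ with x ∈ U, then check whether U ∩ (A ∖ {x}) ≠ ∅ for every such U.
  x = p77: open {p77} ∋ x has {p77} ∩ (A ∖ {p77}) = ∅, so x is NOT a limit point.
  x = p78: open {p77, p78} ∋ x has {p77, p78} ∩ (A ∖ {p78}) = ∅, so x is NOT a limit point.
  x = p79: open {p79} ∋ x has {p79} ∩ (A ∖ {p79}) = ∅, so x is NOT a limit point.
Collecting: A' = ∅.


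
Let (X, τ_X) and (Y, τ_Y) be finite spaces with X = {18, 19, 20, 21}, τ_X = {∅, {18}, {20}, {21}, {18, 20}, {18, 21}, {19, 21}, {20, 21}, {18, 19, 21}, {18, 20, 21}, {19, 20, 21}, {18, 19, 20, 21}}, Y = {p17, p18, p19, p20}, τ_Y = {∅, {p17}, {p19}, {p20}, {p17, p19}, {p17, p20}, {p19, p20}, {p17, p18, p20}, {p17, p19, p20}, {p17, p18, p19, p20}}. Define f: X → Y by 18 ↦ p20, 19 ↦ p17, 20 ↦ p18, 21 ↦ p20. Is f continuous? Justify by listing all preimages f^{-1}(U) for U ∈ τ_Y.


f is NOT continuous.

Compute f^{-1}(U) for each U ∈ τ_Y:
  U = ∅: f^{-1}(U) = ∅ ∈ τ_X ✓.
  U = {p17}: f^{-1}(U) = {19} ∉ τ_X ✗.
  U = {p19}: f^{-1}(U) = ∅ ∈ τ_X ✓.
  U = {p20}: f^{-1}(U) = {18, 21} ∈ τ_X ✓.
  U = {p17, p19}: f^{-1}(U) = {19} ∉ τ_X ✗.
  U = {p17, p20}: f^{-1}(U) = {18, 19, 21} ∈ τ_X ✓.
  U = {p19, p20}: f^{-1}(U) = {18, 21} ∈ τ_X ✓.
  U = {p17, p18, p20}: f^{-1}(U) = {18, 19, 20, 21} ∈ τ_X ✓.
  U = {p17, p19, p20}: f^{-1}(U) = {18, 19, 21} ∈ τ_X ✓.
  U = {p17, p18, p19, p20}: f^{-1}(U) = {18, 19, 20, 21} ∈ τ_X ✓.
Found U = {p17} with f^{-1}(U) = {19} not in τ_X. Therefore f is NOT continuous.


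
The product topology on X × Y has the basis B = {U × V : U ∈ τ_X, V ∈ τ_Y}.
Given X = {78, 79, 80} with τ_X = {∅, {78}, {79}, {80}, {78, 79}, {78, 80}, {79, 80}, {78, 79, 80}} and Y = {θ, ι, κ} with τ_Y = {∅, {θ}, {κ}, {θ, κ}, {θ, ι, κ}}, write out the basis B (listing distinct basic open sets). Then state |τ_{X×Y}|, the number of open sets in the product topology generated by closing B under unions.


Basis B = {∅ × ∅, {78} × {θ}, {78} × {κ}, {79} × {θ}, {79} × {κ}, {80} × {θ}, {80} × {κ}, {78} × {θ, κ}, {78, 79} × {θ}, {78, 80} × {θ}, {78, 79} × {κ}, {78, 80} × {κ}, {79} × {θ, κ}, {79, 80} × {θ}, {79, 80} × {κ}, {80} × {θ, κ}, {78} × {θ, ι, κ}, {78, 79, 80} × {θ}, {78, 79, 80} × {κ}, {79} × {θ, ι, κ}, {80} × {θ, ι, κ}, {78, 79} × {θ, κ}, {78, 80} × {θ, κ}, {79, 80} × {θ, κ}, {78, 79} × {θ, ι, κ}, {78, 80} × {θ, ι, κ}, {78, 79, 80} × {θ, κ}, {79, 80} × {θ, ι, κ}, {78, 79, 80} × {θ, ι, κ}}; |τ_{X×Y}| = 125.

Enumerate products U × V with U ∈ τ_X, V ∈ τ_Y (deduplicated):
  ∅ × ∅ = {} (∅)
  {78} × {θ} = {(78,θ)}
  {78} × {κ} = {(78,κ)}
  {79} × {θ} = {(79,θ)}
  {79} × {κ} = {(79,κ)}
  {80} × {θ} = {(80,θ)}
  {80} × {κ} = {(80,κ)}
  {78} × {θ, κ} = {(78,θ), (78,κ)}
  {78, 79} × {θ} = {(78,θ), (79,θ)}
  {78, 80} × {θ} = {(78,θ), (80,θ)}
  {78, 79} × {κ} = {(78,κ), (79,κ)}
  {78, 80} × {κ} = {(78,κ), (80,κ)}
  {79} × {θ, κ} = {(79,θ), (79,κ)}
  {79, 80} × {θ} = {(79,θ), (80,θ)}
  {79, 80} × {κ} = {(79,κ), (80,κ)}
  {80} × {θ, κ} = {(80,θ), (80,κ)}
  {78} × {θ, ι, κ} = {(78,θ), (78,ι), (78,κ)}
  {78, 79, 80} × {θ} = {(78,θ), (79,θ), (80,θ)}
  {78, 79, 80} × {κ} = {(78,κ), (79,κ), (80,κ)}
  {79} × {θ, ι, κ} = {(79,θ), (79,ι), (79,κ)}
  {80} × {θ, ι, κ} = {(80,θ), (80,ι), (80,κ)}
  {78, 79} × {θ, κ} = {(78,θ), (78,κ), (79,θ), (79,κ)}
  {78, 80} × {θ, κ} = {(78,θ), (78,κ), (80,θ), (80,κ)}
  {79, 80} × {θ, κ} = {(79,θ), (79,κ), (80,θ), (80,κ)}
  {78, 79} × {θ, ι, κ} = {(78,θ), (78,ι), (78,κ), (79,θ), (79,ι), (79,κ)}
  {78, 80} × {θ, ι, κ} = {(78,θ), (78,ι), (78,κ), (80,θ), (80,ι), (80,κ)}
  {78, 79, 80} × {θ, κ} = {(78,θ), (78,κ), (79,θ), (79,κ), (80,θ), (80,κ)}
  {79, 80} × {θ, ι, κ} = {(79,θ), (79,ι), (79,κ), (80,θ), (80,ι), (80,κ)}
  {78, 79, 80} × {θ, ι, κ} = {(78,θ), (78,ι), (78,κ), (79,θ), (79,ι), (79,κ), (80,θ), (80,ι), (80,κ)}
These 29 distinct sets form the basis B.
Close under arbitrary unions to get τ_{X×Y}; counting gives |τ_{X×Y}| = 125.


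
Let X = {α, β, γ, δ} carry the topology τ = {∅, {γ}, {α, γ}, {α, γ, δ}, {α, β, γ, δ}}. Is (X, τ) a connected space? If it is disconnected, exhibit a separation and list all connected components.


(X, τ) is connected.

Find clopen sets (U ∈ τ with X ∖ U ∈ τ):
  U = ∅, X ∖ U = {α, β, γ, δ} — both open, so U is clopen.
  U = {α, β, γ, δ}, X ∖ U = ∅ — both open, so U is clopen.
Only trivial clopens (∅ and X) exist, so (X, τ) is connected.
Compute connected components by grouping points that agree on all clopens:
  component: {α, β, γ, δ}


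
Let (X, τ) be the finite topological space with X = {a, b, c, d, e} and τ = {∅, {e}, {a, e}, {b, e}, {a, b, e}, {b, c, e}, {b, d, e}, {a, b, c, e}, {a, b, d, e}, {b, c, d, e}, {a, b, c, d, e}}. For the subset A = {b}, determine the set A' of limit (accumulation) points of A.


A' = {c, d}

For each x ∈ X, list the open sets U ∈ τ with x ∈ U, then check whether U ∩ (A ∖ {x}) ≠ ∅ for every such U.
  x = a: open {a, e} ∋ x has {a, e} ∩ (A ∖ {a}) = ∅, so x is NOT a limit point.
  x = b: open {b, e} ∋ x has {b, e} ∩ (A ∖ {b}) = ∅, so x is NOT a limit point.
  x = c: opens ∋ x are {b, c, e}, {a, b, c, e}, {b, c, d, e}, {a, b, c, d, e}; each meets A ∖ {c}, so x IS a limit point.
  x = d: opens ∋ x are {b, d, e}, {a, b, d, e}, {b, c, d, e}, {a, b, c, d, e}; each meets A ∖ {d}, so x IS a limit point.
  x = e: open {e} ∋ x has {e} ∩ (A ∖ {e}) = ∅, so x is NOT a limit point.
Collecting: A' = {c, d}.


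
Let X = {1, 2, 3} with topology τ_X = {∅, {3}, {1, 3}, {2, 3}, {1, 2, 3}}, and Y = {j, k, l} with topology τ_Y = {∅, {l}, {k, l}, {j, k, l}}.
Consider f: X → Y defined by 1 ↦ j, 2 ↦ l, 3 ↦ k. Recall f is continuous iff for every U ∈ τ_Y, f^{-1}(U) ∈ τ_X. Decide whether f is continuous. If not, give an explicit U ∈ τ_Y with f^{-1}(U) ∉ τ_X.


f is NOT continuous.

Compute f^{-1}(U) for each U ∈ τ_Y:
  U = ∅: f^{-1}(U) = ∅ ∈ τ_X ✓.
  U = {l}: f^{-1}(U) = {2} ∉ τ_X ✗.
  U = {k, l}: f^{-1}(U) = {2, 3} ∈ τ_X ✓.
  U = {j, k, l}: f^{-1}(U) = {1, 2, 3} ∈ τ_X ✓.
Found U = {l} with f^{-1}(U) = {2} not in τ_X. Therefore f is NOT continuous.


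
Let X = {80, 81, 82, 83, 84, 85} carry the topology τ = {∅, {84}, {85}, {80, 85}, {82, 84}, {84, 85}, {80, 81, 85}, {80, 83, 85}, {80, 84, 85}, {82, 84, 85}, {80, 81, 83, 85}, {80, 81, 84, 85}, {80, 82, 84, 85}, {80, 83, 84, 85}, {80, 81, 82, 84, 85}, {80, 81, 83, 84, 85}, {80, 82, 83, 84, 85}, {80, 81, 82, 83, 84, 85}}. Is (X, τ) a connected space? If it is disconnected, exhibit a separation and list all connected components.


(X, τ) is disconnected; components = [{82, 84}, {80, 81, 83, 85}].

Find clopen sets (U ∈ τ with X ∖ U ∈ τ):
  U = ∅, X ∖ U = {80, 81, 82, 83, 84, 85} — both open, so U is clopen.
  U = {82, 84}, X ∖ U = {80, 81, 83, 85} — both open, so U is clopen.
  U = {80, 81, 83, 85}, X ∖ U = {82, 84} — both open, so U is clopen.
  U = {80, 81, 82, 83, 84, 85}, X ∖ U = ∅ — both open, so U is clopen.
Nontrivial clopen(s) exist: e.g. {80, 81, 83, 85}. So (X, τ) is disconnected.
Compute connected components by grouping points that agree on all clopens:
  component: {82, 84}
  component: {80, 81, 83, 85}


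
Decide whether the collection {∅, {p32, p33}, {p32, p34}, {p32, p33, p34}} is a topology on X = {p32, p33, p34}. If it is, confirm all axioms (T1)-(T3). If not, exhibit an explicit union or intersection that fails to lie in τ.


τ is NOT a topology on X.

Axiom (T1): ∅ ∈ τ? Yes; X ∈ τ? Yes.
Axiom (T2/T3): check pairwise unions and intersections of members of τ.
Counterexample for (T3): {p32, p33} ∩ {p32, p34} = {p32} ∉ τ. Therefore τ is NOT a topology.


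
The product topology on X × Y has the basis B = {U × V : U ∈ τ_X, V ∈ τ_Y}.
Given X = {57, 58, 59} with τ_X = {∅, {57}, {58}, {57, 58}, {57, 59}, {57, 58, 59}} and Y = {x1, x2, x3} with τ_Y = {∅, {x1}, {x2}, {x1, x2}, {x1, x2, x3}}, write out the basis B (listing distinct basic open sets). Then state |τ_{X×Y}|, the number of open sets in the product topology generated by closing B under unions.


Basis B = {∅ × ∅, {57} × {x1}, {57} × {x2}, {58} × {x1}, {58} × {x2}, {57} × {x1, x2}, {57, 58} × {x1}, {57, 59} × {x1}, {57, 58} × {x2}, {57, 59} × {x2}, {58} × {x1, x2}, {57} × {x1, x2, x3}, {57, 58, 59} × {x1}, {57, 58, 59} × {x2}, {58} × {x1, x2, x3}, {57, 58} × {x1, x2}, {57, 59} × {x1, x2}, {57, 58} × {x1, x2, x3}, {57, 59} × {x1, x2, x3}, {57, 58, 59} × {x1, x2}, {57, 58, 59} × {x1, x2, x3}}; |τ_{X×Y}| = 70.

Enumerate products U × V with U ∈ τ_X, V ∈ τ_Y (deduplicated):
  ∅ × ∅ = {} (∅)
  {57} × {x1} = {(57,x1)}
  {57} × {x2} = {(57,x2)}
  {58} × {x1} = {(58,x1)}
  {58} × {x2} = {(58,x2)}
  {57} × {x1, x2} = {(57,x1), (57,x2)}
  {57, 58} × {x1} = {(57,x1), (58,x1)}
  {57, 59} × {x1} = {(57,x1), (59,x1)}
  {57, 58} × {x2} = {(57,x2), (58,x2)}
  {57, 59} × {x2} = {(57,x2), (59,x2)}
  {58} × {x1, x2} = {(58,x1), (58,x2)}
  {57} × {x1, x2, x3} = {(57,x1), (57,x2), (57,x3)}
  {57, 58, 59} × {x1} = {(57,x1), (58,x1), (59,x1)}
  {57, 58, 59} × {x2} = {(57,x2), (58,x2), (59,x2)}
  {58} × {x1, x2, x3} = {(58,x1), (58,x2), (58,x3)}
  {57, 58} × {x1, x2} = {(57,x1), (57,x2), (58,x1), (58,x2)}
  {57, 59} × {x1, x2} = {(57,x1), (57,x2), (59,x1), (59,x2)}
  {57, 58} × {x1, x2, x3} = {(57,x1), (57,x2), (57,x3), (58,x1), (58,x2), (58,x3)}
  {57, 59} × {x1, x2, x3} = {(57,x1), (57,x2), (57,x3), (59,x1), (59,x2), (59,x3)}
  {57, 58, 59} × {x1, x2} = {(57,x1), (57,x2), (58,x1), (58,x2), (59,x1), (59,x2)}
  {57, 58, 59} × {x1, x2, x3} = {(57,x1), (57,x2), (57,x3), (58,x1), (58,x2), (58,x3), (59,x1), (59,x2), (59,x3)}
These 21 distinct sets form the basis B.
Close under arbitrary unions to get τ_{X×Y}; counting gives |τ_{X×Y}| = 70.


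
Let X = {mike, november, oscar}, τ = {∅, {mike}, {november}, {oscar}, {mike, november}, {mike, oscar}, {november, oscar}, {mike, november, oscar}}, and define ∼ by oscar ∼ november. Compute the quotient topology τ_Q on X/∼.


X/∼ = {[mike], [november=oscar]}; |τ_Q| = 4.

Equivalence classes: [mike], [november=oscar].
Quotient map π: X → X/∼ sends mike ↦ [mike], november ↦ [november=oscar], oscar ↦ [november=oscar].
For each subset V ⊆ X/∼, compute π^{-1}(V) ⊆ X and check whether π^{-1}(V) ∈ τ. V is open in τ_Q iff π^{-1}(V) ∈ τ.
  V = {}: π^{-1}(V) = ∅ ∈ τ ✓.
  V = {[mike]}: π^{-1}(V) = {mike} ∈ τ ✓.
  V = {[november=oscar]}: π^{-1}(V) = {november, oscar} ∈ τ ✓.
  V = {[mike], [november=oscar]}: π^{-1}(V) = {mike, november, oscar} ∈ τ ✓.
Open sets in the quotient: τ_Q = {{}, {[mike]}, {[november=oscar]}, {[mike], [november=oscar]}} (4 elements).


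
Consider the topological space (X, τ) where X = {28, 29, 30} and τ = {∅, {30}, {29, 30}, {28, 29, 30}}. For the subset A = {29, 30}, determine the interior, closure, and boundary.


int(A) = {29, 30}, cl(A) = {28, 29, 30}, ∂A = {28}.

Closed sets in (X, τ) are complements of opens:
  closed(X, τ) = {∅, {28}, {28, 29}, {28, 29, 30}}.
int(A) = ⋃ {U ∈ τ : U ⊆ A}. Opens contained in A: ∅, {30}, {29, 30}.
Taking the union of these: int(A) = {29, 30}.
cl(A) = ⋂ {C closed : A ⊆ C}. Closed sets containing A: {28, 29, 30}.
Intersecting these: cl(A) = {28, 29, 30}.
∂A = cl(A) ∖ int(A) = {28, 29, 30} ∖ {29, 30} = {28}.


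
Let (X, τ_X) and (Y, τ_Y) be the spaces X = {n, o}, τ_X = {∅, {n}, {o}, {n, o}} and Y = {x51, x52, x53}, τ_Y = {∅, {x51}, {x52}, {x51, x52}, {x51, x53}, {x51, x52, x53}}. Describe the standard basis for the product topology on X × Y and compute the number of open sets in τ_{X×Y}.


Basis B = {∅ × ∅, {n} × {x51}, {n} × {x52}, {o} × {x51}, {o} × {x52}, {n} × {x51, x52}, {n} × {x51, x53}, {n, o} × {x51}, {n, o} × {x52}, {o} × {x51, x52}, {o} × {x51, x53}, {n} × {x51, x52, x53}, {o} × {x51, x52, x53}, {n, o} × {x51, x52}, {n, o} × {x51, x53}, {n, o} × {x51, x52, x53}}; |τ_{X×Y}| = 36.

Enumerate products U × V with U ∈ τ_X, V ∈ τ_Y (deduplicated):
  ∅ × ∅ = {} (∅)
  {n} × {x51} = {(n,x51)}
  {n} × {x52} = {(n,x52)}
  {o} × {x51} = {(o,x51)}
  {o} × {x52} = {(o,x52)}
  {n} × {x51, x52} = {(n,x51), (n,x52)}
  {n} × {x51, x53} = {(n,x51), (n,x53)}
  {n, o} × {x51} = {(n,x51), (o,x51)}
  {n, o} × {x52} = {(n,x52), (o,x52)}
  {o} × {x51, x52} = {(o,x51), (o,x52)}
  {o} × {x51, x53} = {(o,x51), (o,x53)}
  {n} × {x51, x52, x53} = {(n,x51), (n,x52), (n,x53)}
  {o} × {x51, x52, x53} = {(o,x51), (o,x52), (o,x53)}
  {n, o} × {x51, x52} = {(n,x51), (n,x52), (o,x51), (o,x52)}
  {n, o} × {x51, x53} = {(n,x51), (n,x53), (o,x51), (o,x53)}
  {n, o} × {x51, x52, x53} = {(n,x51), (n,x52), (n,x53), (o,x51), (o,x52), (o,x53)}
These 16 distinct sets form the basis B.
Close under arbitrary unions to get τ_{X×Y}; counting gives |τ_{X×Y}| = 36.


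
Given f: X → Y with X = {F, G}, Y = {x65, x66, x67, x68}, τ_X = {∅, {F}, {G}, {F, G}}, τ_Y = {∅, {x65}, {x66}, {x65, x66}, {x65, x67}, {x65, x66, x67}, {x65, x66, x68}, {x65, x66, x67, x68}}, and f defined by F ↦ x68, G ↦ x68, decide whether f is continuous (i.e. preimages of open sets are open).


f IS continuous.

Compute f^{-1}(U) for each U ∈ τ_Y:
  U = ∅: f^{-1}(U) = ∅ ∈ τ_X ✓.
  U = {x65}: f^{-1}(U) = ∅ ∈ τ_X ✓.
  U = {x66}: f^{-1}(U) = ∅ ∈ τ_X ✓.
  U = {x65, x66}: f^{-1}(U) = ∅ ∈ τ_X ✓.
  U = {x65, x67}: f^{-1}(U) = ∅ ∈ τ_X ✓.
  U = {x65, x66, x67}: f^{-1}(U) = ∅ ∈ τ_X ✓.
  U = {x65, x66, x68}: f^{-1}(U) = {F, G} ∈ τ_X ✓.
  U = {x65, x66, x67, x68}: f^{-1}(U) = {F, G} ∈ τ_X ✓.
Every preimage lies in τ_X, so f IS continuous.


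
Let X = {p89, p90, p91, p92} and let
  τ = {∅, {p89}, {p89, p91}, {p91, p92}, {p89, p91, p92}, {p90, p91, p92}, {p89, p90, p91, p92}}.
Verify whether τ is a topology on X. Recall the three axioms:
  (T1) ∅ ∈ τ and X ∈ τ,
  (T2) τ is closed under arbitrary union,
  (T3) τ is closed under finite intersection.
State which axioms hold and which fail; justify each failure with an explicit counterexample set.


τ is NOT a topology on X.

Axiom (T1): ∅ ∈ τ? Yes; X ∈ τ? Yes.
Axiom (T2/T3): check pairwise unions and intersections of members of τ.
Counterexample for (T3): {p89, p91} ∩ {p91, p92} = {p91} ∉ τ. Therefore τ is NOT a topology.


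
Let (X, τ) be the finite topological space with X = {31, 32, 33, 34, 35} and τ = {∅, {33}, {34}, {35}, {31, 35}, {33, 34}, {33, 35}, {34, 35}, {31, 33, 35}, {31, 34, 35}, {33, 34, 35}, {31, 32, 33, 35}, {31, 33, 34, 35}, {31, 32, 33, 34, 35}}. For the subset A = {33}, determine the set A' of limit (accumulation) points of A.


A' = {32}

For each x ∈ X, list the open sets U ∈ τ with x ∈ U, then check whether U ∩ (A ∖ {x}) ≠ ∅ for every such U.
  x = 31: open {31, 35} ∋ x has {31, 35} ∩ (A ∖ {31}) = ∅, so x is NOT a limit point.
  x = 32: opens ∋ x are {31, 32, 33, 35}, {31, 32, 33, 34, 35}; each meets A ∖ {32}, so x IS a limit point.
  x = 33: open {33} ∋ x has {33} ∩ (A ∖ {33}) = ∅, so x is NOT a limit point.
  x = 34: open {34} ∋ x has {34} ∩ (A ∖ {34}) = ∅, so x is NOT a limit point.
  x = 35: open {35} ∋ x has {35} ∩ (A ∖ {35}) = ∅, so x is NOT a limit point.
Collecting: A' = {32}.


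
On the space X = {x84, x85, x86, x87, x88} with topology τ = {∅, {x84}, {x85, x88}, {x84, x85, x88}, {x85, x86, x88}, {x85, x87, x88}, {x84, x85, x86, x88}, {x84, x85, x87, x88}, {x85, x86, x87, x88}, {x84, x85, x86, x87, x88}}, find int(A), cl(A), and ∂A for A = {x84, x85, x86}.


int(A) = {x84}, cl(A) = {x84, x85, x86, x87, x88}, ∂A = {x85, x86, x87, x88}.

Closed sets in (X, τ) are complements of opens:
  closed(X, τ) = {∅, {x84}, {x86}, {x87}, {x84, x86}, {x84, x87}, {x86, x87}, {x84, x86, x87}, {x85, x86, x87, x88}, {x84, x85, x86, x87, x88}}.
int(A) = ⋃ {U ∈ τ : U ⊆ A}. Opens contained in A: ∅, {x84}.
Taking the union of these: int(A) = {x84}.
cl(A) = ⋂ {C closed : A ⊆ C}. Closed sets containing A: {x84, x85, x86, x87, x88}.
Intersecting these: cl(A) = {x84, x85, x86, x87, x88}.
∂A = cl(A) ∖ int(A) = {x84, x85, x86, x87, x88} ∖ {x84} = {x85, x86, x87, x88}.


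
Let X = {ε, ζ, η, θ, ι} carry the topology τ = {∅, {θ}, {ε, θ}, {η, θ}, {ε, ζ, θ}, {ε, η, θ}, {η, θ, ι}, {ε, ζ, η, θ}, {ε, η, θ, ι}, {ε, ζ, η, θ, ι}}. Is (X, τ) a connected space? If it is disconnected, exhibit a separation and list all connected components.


(X, τ) is connected.

Find clopen sets (U ∈ τ with X ∖ U ∈ τ):
  U = ∅, X ∖ U = {ε, ζ, η, θ, ι} — both open, so U is clopen.
  U = {ε, ζ, η, θ, ι}, X ∖ U = ∅ — both open, so U is clopen.
Only trivial clopens (∅ and X) exist, so (X, τ) is connected.
Compute connected components by grouping points that agree on all clopens:
  component: {ε, ζ, η, θ, ι}


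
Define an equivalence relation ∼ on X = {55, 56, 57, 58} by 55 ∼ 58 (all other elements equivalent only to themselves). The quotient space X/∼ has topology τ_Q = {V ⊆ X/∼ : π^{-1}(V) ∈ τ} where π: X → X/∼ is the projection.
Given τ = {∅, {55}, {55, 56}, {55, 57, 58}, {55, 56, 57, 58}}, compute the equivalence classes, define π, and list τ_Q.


X/∼ = {[55=58], [56], [57]}; |τ_Q| = 3.

Equivalence classes: [55=58], [56], [57].
Quotient map π: X → X/∼ sends 55 ↦ [55=58], 56 ↦ [56], 57 ↦ [57], 58 ↦ [55=58].
For each subset V ⊆ X/∼, compute π^{-1}(V) ⊆ X and check whether π^{-1}(V) ∈ τ. V is open in τ_Q iff π^{-1}(V) ∈ τ.
  V = {}: π^{-1}(V) = ∅ ∈ τ ✓.
  V = {[55=58]}: π^{-1}(V) = {55, 58} ∉ τ ✗.
  V = {[56]}: π^{-1}(V) = {56} ∉ τ ✗.
  V = {[55=58], [56]}: π^{-1}(V) = {55, 56, 58} ∉ τ ✗.
  V = {[57]}: π^{-1}(V) = {57} ∉ τ ✗.
  V = {[55=58], [57]}: π^{-1}(V) = {55, 57, 58} ∈ τ ✓.
  V = {[56], [57]}: π^{-1}(V) = {56, 57} ∉ τ ✗.
  V = {[55=58], [56], [57]}: π^{-1}(V) = {55, 56, 57, 58} ∈ τ ✓.
Open sets in the quotient: τ_Q = {{}, {[55=58], [57]}, {[55=58], [56], [57]}} (3 elements).


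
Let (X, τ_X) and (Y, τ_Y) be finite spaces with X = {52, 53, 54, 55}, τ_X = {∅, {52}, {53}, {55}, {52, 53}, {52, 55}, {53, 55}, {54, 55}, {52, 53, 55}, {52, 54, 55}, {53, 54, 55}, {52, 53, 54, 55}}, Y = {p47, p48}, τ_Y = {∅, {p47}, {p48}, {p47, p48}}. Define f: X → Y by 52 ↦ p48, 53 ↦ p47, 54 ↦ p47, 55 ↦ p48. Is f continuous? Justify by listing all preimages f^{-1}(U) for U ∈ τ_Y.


f is NOT continuous.

Compute f^{-1}(U) for each U ∈ τ_Y:
  U = ∅: f^{-1}(U) = ∅ ∈ τ_X ✓.
  U = {p47}: f^{-1}(U) = {53, 54} ∉ τ_X ✗.
  U = {p48}: f^{-1}(U) = {52, 55} ∈ τ_X ✓.
  U = {p47, p48}: f^{-1}(U) = {52, 53, 54, 55} ∈ τ_X ✓.
Found U = {p47} with f^{-1}(U) = {53, 54} not in τ_X. Therefore f is NOT continuous.


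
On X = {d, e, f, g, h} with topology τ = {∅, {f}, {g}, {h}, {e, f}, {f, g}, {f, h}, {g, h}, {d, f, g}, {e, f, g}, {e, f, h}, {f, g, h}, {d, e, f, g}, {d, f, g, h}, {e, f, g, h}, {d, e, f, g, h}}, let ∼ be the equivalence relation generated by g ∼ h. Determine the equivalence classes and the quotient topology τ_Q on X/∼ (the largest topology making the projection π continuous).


X/∼ = {[d], [e], [f], [g=h]}; |τ_Q| = 8.

Equivalence classes: [d], [e], [f], [g=h].
Quotient map π: X → X/∼ sends d ↦ [d], e ↦ [e], f ↦ [f], g ↦ [g=h], h ↦ [g=h].
For each subset V ⊆ X/∼, compute π^{-1}(V) ⊆ X and check whether π^{-1}(V) ∈ τ. V is open in τ_Q iff π^{-1}(V) ∈ τ.
  V = {}: π^{-1}(V) = ∅ ∈ τ ✓.
  V = {[d]}: π^{-1}(V) = {d} ∉ τ ✗.
  V = {[e]}: π^{-1}(V) = {e} ∉ τ ✗.
  V = {[d], [e]}: π^{-1}(V) = {d, e} ∉ τ ✗.
  V = {[f]}: π^{-1}(V) = {f} ∈ τ ✓.
  V = {[d], [f]}: π^{-1}(V) = {d, f} ∉ τ ✗.
  V = {[e], [f]}: π^{-1}(V) = {e, f} ∈ τ ✓.
  V = {[d], [e], [f]}: π^{-1}(V) = {d, e, f} ∉ τ ✗.
  V = {[g=h]}: π^{-1}(V) = {g, h} ∈ τ ✓.
  V = {[d], [g=h]}: π^{-1}(V) = {d, g, h} ∉ τ ✗.
  V = {[e], [g=h]}: π^{-1}(V) = {e, g, h} ∉ τ ✗.
  V = {[d], [e], [g=h]}: π^{-1}(V) = {d, e, g, h} ∉ τ ✗.
  V = {[f], [g=h]}: π^{-1}(V) = {f, g, h} ∈ τ ✓.
  V = {[d], [f], [g=h]}: π^{-1}(V) = {d, f, g, h} ∈ τ ✓.
  V = {[e], [f], [g=h]}: π^{-1}(V) = {e, f, g, h} ∈ τ ✓.
  V = {[d], [e], [f], [g=h]}: π^{-1}(V) = {d, e, f, g, h} ∈ τ ✓.
Open sets in the quotient: τ_Q = {{}, {[f]}, {[e], [f]}, {[g=h]}, {[f], [g=h]}, {[d], [f], [g=h]}, {[e], [f], [g=h]}, {[d], [e], [f], [g=h]}} (8 elements).


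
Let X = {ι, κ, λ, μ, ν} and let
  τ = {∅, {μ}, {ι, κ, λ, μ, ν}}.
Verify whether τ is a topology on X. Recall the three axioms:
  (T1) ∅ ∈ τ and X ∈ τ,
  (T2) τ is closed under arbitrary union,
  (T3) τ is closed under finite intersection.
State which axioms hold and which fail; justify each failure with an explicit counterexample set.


τ IS a topology on X.

Axiom (T1): ∅ ∈ τ? Yes; X ∈ τ? Yes.
Axiom (T2/T3): check pairwise unions and intersections of members of τ.
All pairwise intersections and unions checked — each lies in τ. Therefore τ satisfies (T1), (T2), (T3): it IS a topology on X.


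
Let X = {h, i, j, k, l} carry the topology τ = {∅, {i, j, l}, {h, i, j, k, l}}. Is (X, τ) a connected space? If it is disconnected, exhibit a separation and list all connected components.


(X, τ) is connected.

Find clopen sets (U ∈ τ with X ∖ U ∈ τ):
  U = ∅, X ∖ U = {h, i, j, k, l} — both open, so U is clopen.
  U = {h, i, j, k, l}, X ∖ U = ∅ — both open, so U is clopen.
Only trivial clopens (∅ and X) exist, so (X, τ) is connected.
Compute connected components by grouping points that agree on all clopens:
  component: {h, i, j, k, l}


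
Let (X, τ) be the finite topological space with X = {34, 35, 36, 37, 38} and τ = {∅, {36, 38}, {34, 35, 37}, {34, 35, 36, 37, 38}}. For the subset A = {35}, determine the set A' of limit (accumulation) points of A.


A' = {34, 37}

For each x ∈ X, list the open sets U ∈ τ with x ∈ U, then check whether U ∩ (A ∖ {x}) ≠ ∅ for every such U.
  x = 34: opens ∋ x are {34, 35, 37}, {34, 35, 36, 37, 38}; each meets A ∖ {34}, so x IS a limit point.
  x = 35: open {34, 35, 37} ∋ x has {34, 35, 37} ∩ (A ∖ {35}) = ∅, so x is NOT a limit point.
  x = 36: open {36, 38} ∋ x has {36, 38} ∩ (A ∖ {36}) = ∅, so x is NOT a limit point.
  x = 37: opens ∋ x are {34, 35, 37}, {34, 35, 36, 37, 38}; each meets A ∖ {37}, so x IS a limit point.
  x = 38: open {36, 38} ∋ x has {36, 38} ∩ (A ∖ {38}) = ∅, so x is NOT a limit point.
Collecting: A' = {34, 37}.


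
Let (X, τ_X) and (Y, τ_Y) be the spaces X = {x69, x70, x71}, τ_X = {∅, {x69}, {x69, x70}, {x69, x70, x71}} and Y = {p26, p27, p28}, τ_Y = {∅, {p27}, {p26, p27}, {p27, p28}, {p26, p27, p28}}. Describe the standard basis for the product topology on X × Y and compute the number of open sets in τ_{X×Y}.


Basis B = {∅ × ∅, {x69} × {p27}, {x69} × {p26, p27}, {x69} × {p27, p28}, {x69, x70} × {p27}, {x69} × {p26, p27, p28}, {x69, x70, x71} × {p27}, {x69, x70} × {p26, p27}, {x69, x70} × {p27, p28}, {x69, x70} × {p26, p27, p28}, {x69, x70, x71} × {p26, p27}, {x69, x70, x71} × {p27, p28}, {x69, x70, x71} × {p26, p27, p28}}; |τ_{X×Y}| = 30.

Enumerate products U × V with U ∈ τ_X, V ∈ τ_Y (deduplicated):
  ∅ × ∅ = {} (∅)
  {x69} × {p27} = {(x69,p27)}
  {x69} × {p26, p27} = {(x69,p26), (x69,p27)}
  {x69} × {p27, p28} = {(x69,p27), (x69,p28)}
  {x69, x70} × {p27} = {(x69,p27), (x70,p27)}
  {x69} × {p26, p27, p28} = {(x69,p26), (x69,p27), (x69,p28)}
  {x69, x70, x71} × {p27} = {(x69,p27), (x70,p27), (x71,p27)}
  {x69, x70} × {p26, p27} = {(x69,p26), (x69,p27), (x70,p26), (x70,p27)}
  {x69, x70} × {p27, p28} = {(x69,p27), (x69,p28), (x70,p27), (x70,p28)}
  {x69, x70} × {p26, p27, p28} = {(x69,p26), (x69,p27), (x69,p28), (x70,p26), (x70,p27), (x70,p28)}
  {x69, x70, x71} × {p26, p27} = {(x69,p26), (x69,p27), (x70,p26), (x70,p27), (x71,p26), (x71,p27)}
  {x69, x70, x71} × {p27, p28} = {(x69,p27), (x69,p28), (x70,p27), (x70,p28), (x71,p27), (x71,p28)}
  {x69, x70, x71} × {p26, p27, p28} = {(x69,p26), (x69,p27), (x69,p28), (x70,p26), (x70,p27), (x70,p28), (x71,p26), (x71,p27), (x71,p28)}
These 13 distinct sets form the basis B.
Close under arbitrary unions to get τ_{X×Y}; counting gives |τ_{X×Y}| = 30.


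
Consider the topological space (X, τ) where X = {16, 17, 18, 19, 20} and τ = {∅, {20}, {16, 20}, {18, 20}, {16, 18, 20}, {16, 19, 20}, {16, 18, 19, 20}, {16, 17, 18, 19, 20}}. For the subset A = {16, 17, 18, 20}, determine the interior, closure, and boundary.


int(A) = {16, 18, 20}, cl(A) = {16, 17, 18, 19, 20}, ∂A = {17, 19}.

Closed sets in (X, τ) are complements of opens:
  closed(X, τ) = {∅, {17}, {17, 18}, {17, 19}, {16, 17, 19}, {17, 18, 19}, {16, 17, 18, 19}, {16, 17, 18, 19, 20}}.
int(A) = ⋃ {U ∈ τ : U ⊆ A}. Opens contained in A: ∅, {20}, {16, 20}, {18, 20}, {16, 18, 20}.
Taking the union of these: int(A) = {16, 18, 20}.
cl(A) = ⋂ {C closed : A ⊆ C}. Closed sets containing A: {16, 17, 18, 19, 20}.
Intersecting these: cl(A) = {16, 17, 18, 19, 20}.
∂A = cl(A) ∖ int(A) = {16, 17, 18, 19, 20} ∖ {16, 18, 20} = {17, 19}.


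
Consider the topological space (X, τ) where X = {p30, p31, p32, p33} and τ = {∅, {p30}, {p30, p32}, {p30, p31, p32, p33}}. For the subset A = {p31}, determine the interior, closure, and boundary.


int(A) = ∅, cl(A) = {p31, p33}, ∂A = {p31, p33}.

Closed sets in (X, τ) are complements of opens:
  closed(X, τ) = {∅, {p31, p33}, {p31, p32, p33}, {p30, p31, p32, p33}}.
int(A) = ⋃ {U ∈ τ : U ⊆ A}. Opens contained in A: ∅.
Taking the union of these: int(A) = ∅.
cl(A) = ⋂ {C closed : A ⊆ C}. Closed sets containing A: {p31, p33}, {p31, p32, p33}, {p30, p31, p32, p33}.
Intersecting these: cl(A) = {p31, p33}.
∂A = cl(A) ∖ int(A) = {p31, p33} ∖ ∅ = {p31, p33}.


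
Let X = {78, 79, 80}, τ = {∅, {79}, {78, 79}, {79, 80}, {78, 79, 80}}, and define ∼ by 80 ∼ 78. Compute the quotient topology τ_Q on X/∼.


X/∼ = {[78=80], [79]}; |τ_Q| = 3.

Equivalence classes: [78=80], [79].
Quotient map π: X → X/∼ sends 78 ↦ [78=80], 79 ↦ [79], 80 ↦ [78=80].
For each subset V ⊆ X/∼, compute π^{-1}(V) ⊆ X and check whether π^{-1}(V) ∈ τ. V is open in τ_Q iff π^{-1}(V) ∈ τ.
  V = {}: π^{-1}(V) = ∅ ∈ τ ✓.
  V = {[78=80]}: π^{-1}(V) = {78, 80} ∉ τ ✗.
  V = {[79]}: π^{-1}(V) = {79} ∈ τ ✓.
  V = {[78=80], [79]}: π^{-1}(V) = {78, 79, 80} ∈ τ ✓.
Open sets in the quotient: τ_Q = {{}, {[79]}, {[78=80], [79]}} (3 elements).


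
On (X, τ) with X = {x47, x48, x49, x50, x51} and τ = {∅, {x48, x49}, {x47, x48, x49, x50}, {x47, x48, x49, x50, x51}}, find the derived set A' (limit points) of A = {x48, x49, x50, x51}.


A' = {x47, x48, x49, x50, x51}

For each x ∈ X, list the open sets U ∈ τ with x ∈ U, then check whether U ∩ (A ∖ {x}) ≠ ∅ for every such U.
  x = x47: opens ∋ x are {x47, x48, x49, x50}, {x47, x48, x49, x50, x51}; each meets A ∖ {x47}, so x IS a limit point.
  x = x48: opens ∋ x are {x48, x49}, {x47, x48, x49, x50}, {x47, x48, x49, x50, x51}; each meets A ∖ {x48}, so x IS a limit point.
  x = x49: opens ∋ x are {x48, x49}, {x47, x48, x49, x50}, {x47, x48, x49, x50, x51}; each meets A ∖ {x49}, so x IS a limit point.
  x = x50: opens ∋ x are {x47, x48, x49, x50}, {x47, x48, x49, x50, x51}; each meets A ∖ {x50}, so x IS a limit point.
  x = x51: opens ∋ x are {x47, x48, x49, x50, x51}; each meets A ∖ {x51}, so x IS a limit point.
Collecting: A' = {x47, x48, x49, x50, x51}.


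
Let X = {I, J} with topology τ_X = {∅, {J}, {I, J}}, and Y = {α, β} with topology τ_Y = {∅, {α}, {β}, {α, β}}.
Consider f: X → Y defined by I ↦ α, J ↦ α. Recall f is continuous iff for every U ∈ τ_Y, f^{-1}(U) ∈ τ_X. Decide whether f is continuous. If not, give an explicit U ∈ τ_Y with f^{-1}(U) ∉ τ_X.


f IS continuous.

Compute f^{-1}(U) for each U ∈ τ_Y:
  U = ∅: f^{-1}(U) = ∅ ∈ τ_X ✓.
  U = {α}: f^{-1}(U) = {I, J} ∈ τ_X ✓.
  U = {β}: f^{-1}(U) = ∅ ∈ τ_X ✓.
  U = {α, β}: f^{-1}(U) = {I, J} ∈ τ_X ✓.
Every preimage lies in τ_X, so f IS continuous.


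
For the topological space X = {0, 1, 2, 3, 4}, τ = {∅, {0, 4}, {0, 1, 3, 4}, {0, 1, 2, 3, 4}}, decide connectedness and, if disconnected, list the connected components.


(X, τ) is connected.

Find clopen sets (U ∈ τ with X ∖ U ∈ τ):
  U = ∅, X ∖ U = {0, 1, 2, 3, 4} — both open, so U is clopen.
  U = {0, 1, 2, 3, 4}, X ∖ U = ∅ — both open, so U is clopen.
Only trivial clopens (∅ and X) exist, so (X, τ) is connected.
Compute connected components by grouping points that agree on all clopens:
  component: {0, 1, 2, 3, 4}


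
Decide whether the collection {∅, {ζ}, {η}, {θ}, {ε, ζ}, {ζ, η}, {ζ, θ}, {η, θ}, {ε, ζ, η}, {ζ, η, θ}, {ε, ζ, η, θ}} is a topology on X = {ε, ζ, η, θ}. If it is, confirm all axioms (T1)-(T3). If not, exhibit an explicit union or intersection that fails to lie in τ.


τ is NOT a topology on X.

Axiom (T1): ∅ ∈ τ? Yes; X ∈ τ? Yes.
Axiom (T2/T3): check pairwise unions and intersections of members of τ.
Counterexample for (T2): {θ} ∪ {ε, ζ} = {ε, ζ, θ} ∉ τ. Therefore τ is NOT a topology.


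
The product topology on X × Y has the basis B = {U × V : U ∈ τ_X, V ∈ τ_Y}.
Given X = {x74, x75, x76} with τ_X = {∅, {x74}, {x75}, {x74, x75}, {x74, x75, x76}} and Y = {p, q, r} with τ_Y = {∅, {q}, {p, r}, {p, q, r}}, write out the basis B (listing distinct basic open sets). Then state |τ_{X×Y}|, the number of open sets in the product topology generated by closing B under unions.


Basis B = {∅ × ∅, {x74} × {q}, {x75} × {q}, {x74} × {p, r}, {x74, x75} × {q}, {x75} × {p, r}, {x74} × {p, q, r}, {x74, x75, x76} × {q}, {x75} × {p, q, r}, {x74, x75} × {p, r}, {x74, x75} × {p, q, r}, {x74, x75, x76} × {p, r}, {x74, x75, x76} × {p, q, r}}; |τ_{X×Y}| = 25.

Enumerate products U × V with U ∈ τ_X, V ∈ τ_Y (deduplicated):
  ∅ × ∅ = {} (∅)
  {x74} × {q} = {(x74,q)}
  {x75} × {q} = {(x75,q)}
  {x74} × {p, r} = {(x74,p), (x74,r)}
  {x74, x75} × {q} = {(x74,q), (x75,q)}
  {x75} × {p, r} = {(x75,p), (x75,r)}
  {x74} × {p, q, r} = {(x74,p), (x74,q), (x74,r)}
  {x74, x75, x76} × {q} = {(x74,q), (x75,q), (x76,q)}
  {x75} × {p, q, r} = {(x75,p), (x75,q), (x75,r)}
  {x74, x75} × {p, r} = {(x74,p), (x74,r), (x75,p), (x75,r)}
  {x74, x75} × {p, q, r} = {(x74,p), (x74,q), (x74,r), (x75,p), (x75,q), (x75,r)}
  {x74, x75, x76} × {p, r} = {(x74,p), (x74,r), (x75,p), (x75,r), (x76,p), (x76,r)}
  {x74, x75, x76} × {p, q, r} = {(x74,p), (x74,q), (x74,r), (x75,p), (x75,q), (x75,r), (x76,p), (x76,q), (x76,r)}
These 13 distinct sets form the basis B.
Close under arbitrary unions to get τ_{X×Y}; counting gives |τ_{X×Y}| = 25.
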